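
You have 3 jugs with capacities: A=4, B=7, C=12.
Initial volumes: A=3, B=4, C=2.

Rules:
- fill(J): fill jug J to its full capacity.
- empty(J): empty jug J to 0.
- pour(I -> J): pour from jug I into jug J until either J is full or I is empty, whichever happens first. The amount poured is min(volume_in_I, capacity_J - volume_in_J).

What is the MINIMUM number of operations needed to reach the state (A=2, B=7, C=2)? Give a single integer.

Answer: 6

Derivation:
BFS from (A=3, B=4, C=2). One shortest path:
  1. empty(A) -> (A=0 B=4 C=2)
  2. pour(C -> A) -> (A=2 B=4 C=0)
  3. fill(C) -> (A=2 B=4 C=12)
  4. pour(C -> B) -> (A=2 B=7 C=9)
  5. empty(B) -> (A=2 B=0 C=9)
  6. pour(C -> B) -> (A=2 B=7 C=2)
Reached target in 6 moves.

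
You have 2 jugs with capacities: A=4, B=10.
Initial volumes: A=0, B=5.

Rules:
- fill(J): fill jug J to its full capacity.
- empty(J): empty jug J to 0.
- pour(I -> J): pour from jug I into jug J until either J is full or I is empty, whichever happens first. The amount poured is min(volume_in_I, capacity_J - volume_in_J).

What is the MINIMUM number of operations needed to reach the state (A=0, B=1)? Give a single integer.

BFS from (A=0, B=5). One shortest path:
  1. pour(B -> A) -> (A=4 B=1)
  2. empty(A) -> (A=0 B=1)
Reached target in 2 moves.

Answer: 2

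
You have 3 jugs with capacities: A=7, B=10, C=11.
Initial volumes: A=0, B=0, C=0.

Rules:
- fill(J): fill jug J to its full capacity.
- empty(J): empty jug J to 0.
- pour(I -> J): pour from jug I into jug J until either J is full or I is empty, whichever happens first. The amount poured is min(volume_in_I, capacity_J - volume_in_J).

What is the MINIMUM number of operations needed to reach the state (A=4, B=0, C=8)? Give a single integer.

BFS from (A=0, B=0, C=0). One shortest path:
  1. fill(C) -> (A=0 B=0 C=11)
  2. pour(C -> A) -> (A=7 B=0 C=4)
  3. pour(A -> B) -> (A=0 B=7 C=4)
  4. pour(C -> A) -> (A=4 B=7 C=0)
  5. fill(C) -> (A=4 B=7 C=11)
  6. pour(C -> B) -> (A=4 B=10 C=8)
  7. empty(B) -> (A=4 B=0 C=8)
Reached target in 7 moves.

Answer: 7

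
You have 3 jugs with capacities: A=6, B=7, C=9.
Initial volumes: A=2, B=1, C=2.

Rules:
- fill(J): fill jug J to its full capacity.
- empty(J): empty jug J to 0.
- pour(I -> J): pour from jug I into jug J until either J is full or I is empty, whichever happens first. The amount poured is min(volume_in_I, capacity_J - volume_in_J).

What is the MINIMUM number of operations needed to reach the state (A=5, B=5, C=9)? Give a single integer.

BFS from (A=2, B=1, C=2). One shortest path:
  1. fill(C) -> (A=2 B=1 C=9)
  2. pour(C -> B) -> (A=2 B=7 C=3)
  3. pour(C -> A) -> (A=5 B=7 C=0)
  4. pour(B -> C) -> (A=5 B=0 C=7)
  5. fill(B) -> (A=5 B=7 C=7)
  6. pour(B -> C) -> (A=5 B=5 C=9)
Reached target in 6 moves.

Answer: 6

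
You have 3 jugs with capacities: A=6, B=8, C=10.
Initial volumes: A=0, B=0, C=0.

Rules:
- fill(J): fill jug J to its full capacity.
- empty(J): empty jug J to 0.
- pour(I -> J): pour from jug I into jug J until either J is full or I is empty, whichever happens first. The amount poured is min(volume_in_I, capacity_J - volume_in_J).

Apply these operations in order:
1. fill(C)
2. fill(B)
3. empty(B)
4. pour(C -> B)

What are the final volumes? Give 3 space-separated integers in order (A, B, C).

Answer: 0 8 2

Derivation:
Step 1: fill(C) -> (A=0 B=0 C=10)
Step 2: fill(B) -> (A=0 B=8 C=10)
Step 3: empty(B) -> (A=0 B=0 C=10)
Step 4: pour(C -> B) -> (A=0 B=8 C=2)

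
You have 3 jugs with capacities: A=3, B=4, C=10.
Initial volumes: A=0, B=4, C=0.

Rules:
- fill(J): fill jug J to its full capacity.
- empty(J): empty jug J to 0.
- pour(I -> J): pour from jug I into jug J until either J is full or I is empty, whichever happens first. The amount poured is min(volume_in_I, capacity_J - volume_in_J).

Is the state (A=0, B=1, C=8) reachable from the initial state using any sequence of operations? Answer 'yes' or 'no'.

BFS from (A=0, B=4, C=0):
  1. pour(B -> C) -> (A=0 B=0 C=4)
  2. fill(B) -> (A=0 B=4 C=4)
  3. pour(B -> C) -> (A=0 B=0 C=8)
  4. fill(B) -> (A=0 B=4 C=8)
  5. pour(B -> A) -> (A=3 B=1 C=8)
  6. empty(A) -> (A=0 B=1 C=8)
Target reached → yes.

Answer: yes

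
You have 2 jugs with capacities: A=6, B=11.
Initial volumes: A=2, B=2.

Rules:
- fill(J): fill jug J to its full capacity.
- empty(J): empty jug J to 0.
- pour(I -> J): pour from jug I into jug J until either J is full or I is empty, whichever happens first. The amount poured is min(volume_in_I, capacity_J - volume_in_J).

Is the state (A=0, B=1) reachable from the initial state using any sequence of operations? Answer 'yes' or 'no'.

Answer: yes

Derivation:
BFS from (A=2, B=2):
  1. fill(B) -> (A=2 B=11)
  2. pour(B -> A) -> (A=6 B=7)
  3. empty(A) -> (A=0 B=7)
  4. pour(B -> A) -> (A=6 B=1)
  5. empty(A) -> (A=0 B=1)
Target reached → yes.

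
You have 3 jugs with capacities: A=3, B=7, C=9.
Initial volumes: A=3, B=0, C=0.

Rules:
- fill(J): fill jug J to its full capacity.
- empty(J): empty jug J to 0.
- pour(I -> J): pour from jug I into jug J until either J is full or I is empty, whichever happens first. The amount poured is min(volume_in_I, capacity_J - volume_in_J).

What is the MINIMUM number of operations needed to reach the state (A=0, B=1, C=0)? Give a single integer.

BFS from (A=3, B=0, C=0). One shortest path:
  1. fill(B) -> (A=3 B=7 C=0)
  2. pour(A -> C) -> (A=0 B=7 C=3)
  3. pour(B -> C) -> (A=0 B=1 C=9)
  4. empty(C) -> (A=0 B=1 C=0)
Reached target in 4 moves.

Answer: 4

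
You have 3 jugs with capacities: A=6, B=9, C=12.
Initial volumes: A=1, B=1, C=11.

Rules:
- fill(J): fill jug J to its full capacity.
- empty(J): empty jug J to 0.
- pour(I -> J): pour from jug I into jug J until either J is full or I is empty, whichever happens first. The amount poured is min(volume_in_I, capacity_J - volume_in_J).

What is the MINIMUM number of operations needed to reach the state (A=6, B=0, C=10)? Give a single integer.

Answer: 5

Derivation:
BFS from (A=1, B=1, C=11). One shortest path:
  1. fill(A) -> (A=6 B=1 C=11)
  2. empty(C) -> (A=6 B=1 C=0)
  3. pour(B -> C) -> (A=6 B=0 C=1)
  4. fill(B) -> (A=6 B=9 C=1)
  5. pour(B -> C) -> (A=6 B=0 C=10)
Reached target in 5 moves.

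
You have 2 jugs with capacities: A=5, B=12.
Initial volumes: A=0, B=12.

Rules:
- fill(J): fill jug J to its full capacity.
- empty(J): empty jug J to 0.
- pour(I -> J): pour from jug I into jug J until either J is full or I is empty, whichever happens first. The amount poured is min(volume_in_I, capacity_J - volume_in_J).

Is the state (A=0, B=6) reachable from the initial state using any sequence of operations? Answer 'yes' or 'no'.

Answer: yes

Derivation:
BFS from (A=0, B=12):
  1. pour(B -> A) -> (A=5 B=7)
  2. empty(A) -> (A=0 B=7)
  3. pour(B -> A) -> (A=5 B=2)
  4. empty(A) -> (A=0 B=2)
  5. pour(B -> A) -> (A=2 B=0)
  6. fill(B) -> (A=2 B=12)
  7. pour(B -> A) -> (A=5 B=9)
  8. empty(A) -> (A=0 B=9)
  9. pour(B -> A) -> (A=5 B=4)
  10. empty(A) -> (A=0 B=4)
  11. pour(B -> A) -> (A=4 B=0)
  12. fill(B) -> (A=4 B=12)
  13. pour(B -> A) -> (A=5 B=11)
  14. empty(A) -> (A=0 B=11)
  15. pour(B -> A) -> (A=5 B=6)
  16. empty(A) -> (A=0 B=6)
Target reached → yes.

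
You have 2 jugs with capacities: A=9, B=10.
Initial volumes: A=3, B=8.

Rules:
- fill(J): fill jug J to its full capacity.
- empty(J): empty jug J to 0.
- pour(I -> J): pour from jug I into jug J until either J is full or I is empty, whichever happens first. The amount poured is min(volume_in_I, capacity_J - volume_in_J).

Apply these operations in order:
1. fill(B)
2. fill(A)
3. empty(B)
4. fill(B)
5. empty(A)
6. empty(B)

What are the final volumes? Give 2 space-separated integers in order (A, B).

Step 1: fill(B) -> (A=3 B=10)
Step 2: fill(A) -> (A=9 B=10)
Step 3: empty(B) -> (A=9 B=0)
Step 4: fill(B) -> (A=9 B=10)
Step 5: empty(A) -> (A=0 B=10)
Step 6: empty(B) -> (A=0 B=0)

Answer: 0 0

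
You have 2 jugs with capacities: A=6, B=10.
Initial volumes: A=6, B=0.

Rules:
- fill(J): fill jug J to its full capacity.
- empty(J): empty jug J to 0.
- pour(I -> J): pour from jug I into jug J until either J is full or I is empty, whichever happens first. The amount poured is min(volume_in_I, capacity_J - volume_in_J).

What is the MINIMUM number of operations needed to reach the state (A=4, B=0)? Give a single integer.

Answer: 5

Derivation:
BFS from (A=6, B=0). One shortest path:
  1. empty(A) -> (A=0 B=0)
  2. fill(B) -> (A=0 B=10)
  3. pour(B -> A) -> (A=6 B=4)
  4. empty(A) -> (A=0 B=4)
  5. pour(B -> A) -> (A=4 B=0)
Reached target in 5 moves.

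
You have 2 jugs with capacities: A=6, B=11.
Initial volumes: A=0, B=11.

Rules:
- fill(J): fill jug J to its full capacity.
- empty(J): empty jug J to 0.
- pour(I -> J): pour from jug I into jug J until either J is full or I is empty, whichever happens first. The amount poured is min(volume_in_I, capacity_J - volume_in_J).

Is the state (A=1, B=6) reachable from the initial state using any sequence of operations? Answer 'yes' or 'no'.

Answer: no

Derivation:
BFS explored all 34 reachable states.
Reachable set includes: (0,0), (0,1), (0,2), (0,3), (0,4), (0,5), (0,6), (0,7), (0,8), (0,9), (0,10), (0,11) ...
Target (A=1, B=6) not in reachable set → no.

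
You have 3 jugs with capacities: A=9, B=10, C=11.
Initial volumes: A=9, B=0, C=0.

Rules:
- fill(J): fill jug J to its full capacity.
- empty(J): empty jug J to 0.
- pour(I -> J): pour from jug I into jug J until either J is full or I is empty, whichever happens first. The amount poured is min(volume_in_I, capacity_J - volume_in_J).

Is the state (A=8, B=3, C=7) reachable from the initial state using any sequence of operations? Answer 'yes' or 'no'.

Answer: no

Derivation:
BFS explored all 600 reachable states.
Reachable set includes: (0,0,0), (0,0,1), (0,0,2), (0,0,3), (0,0,4), (0,0,5), (0,0,6), (0,0,7), (0,0,8), (0,0,9), (0,0,10), (0,0,11) ...
Target (A=8, B=3, C=7) not in reachable set → no.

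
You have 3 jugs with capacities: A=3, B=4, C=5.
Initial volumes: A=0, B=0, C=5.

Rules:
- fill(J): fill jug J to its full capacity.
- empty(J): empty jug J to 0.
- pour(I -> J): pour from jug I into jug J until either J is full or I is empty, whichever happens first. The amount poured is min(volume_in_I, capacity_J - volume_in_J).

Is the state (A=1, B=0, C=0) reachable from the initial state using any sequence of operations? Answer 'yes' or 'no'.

BFS from (A=0, B=0, C=5):
  1. pour(C -> B) -> (A=0 B=4 C=1)
  2. empty(B) -> (A=0 B=0 C=1)
  3. pour(C -> A) -> (A=1 B=0 C=0)
Target reached → yes.

Answer: yes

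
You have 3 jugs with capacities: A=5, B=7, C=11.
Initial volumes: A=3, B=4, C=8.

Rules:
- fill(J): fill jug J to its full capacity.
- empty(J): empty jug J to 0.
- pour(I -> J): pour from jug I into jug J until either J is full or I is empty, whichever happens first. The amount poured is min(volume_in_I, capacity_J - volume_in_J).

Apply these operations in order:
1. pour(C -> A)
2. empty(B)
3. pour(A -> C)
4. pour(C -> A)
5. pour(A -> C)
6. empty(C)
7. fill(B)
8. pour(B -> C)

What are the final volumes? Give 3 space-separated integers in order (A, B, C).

Step 1: pour(C -> A) -> (A=5 B=4 C=6)
Step 2: empty(B) -> (A=5 B=0 C=6)
Step 3: pour(A -> C) -> (A=0 B=0 C=11)
Step 4: pour(C -> A) -> (A=5 B=0 C=6)
Step 5: pour(A -> C) -> (A=0 B=0 C=11)
Step 6: empty(C) -> (A=0 B=0 C=0)
Step 7: fill(B) -> (A=0 B=7 C=0)
Step 8: pour(B -> C) -> (A=0 B=0 C=7)

Answer: 0 0 7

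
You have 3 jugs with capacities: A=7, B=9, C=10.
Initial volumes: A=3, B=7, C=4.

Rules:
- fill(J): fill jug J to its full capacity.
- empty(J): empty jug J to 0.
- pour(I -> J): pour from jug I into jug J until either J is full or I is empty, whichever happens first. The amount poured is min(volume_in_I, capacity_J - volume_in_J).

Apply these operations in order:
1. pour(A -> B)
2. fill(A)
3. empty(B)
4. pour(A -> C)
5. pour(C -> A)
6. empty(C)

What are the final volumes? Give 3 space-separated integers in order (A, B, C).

Answer: 7 0 0

Derivation:
Step 1: pour(A -> B) -> (A=1 B=9 C=4)
Step 2: fill(A) -> (A=7 B=9 C=4)
Step 3: empty(B) -> (A=7 B=0 C=4)
Step 4: pour(A -> C) -> (A=1 B=0 C=10)
Step 5: pour(C -> A) -> (A=7 B=0 C=4)
Step 6: empty(C) -> (A=7 B=0 C=0)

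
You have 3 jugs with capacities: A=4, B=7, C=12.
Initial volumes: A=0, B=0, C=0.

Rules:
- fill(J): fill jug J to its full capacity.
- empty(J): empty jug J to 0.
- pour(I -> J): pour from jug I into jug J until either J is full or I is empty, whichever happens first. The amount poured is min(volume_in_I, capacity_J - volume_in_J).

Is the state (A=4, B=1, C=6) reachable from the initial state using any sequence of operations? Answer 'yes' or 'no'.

Answer: yes

Derivation:
BFS from (A=0, B=0, C=0):
  1. fill(A) -> (A=4 B=0 C=0)
  2. fill(B) -> (A=4 B=7 C=0)
  3. pour(B -> C) -> (A=4 B=0 C=7)
  4. pour(A -> B) -> (A=0 B=4 C=7)
  5. pour(C -> A) -> (A=4 B=4 C=3)
  6. pour(A -> B) -> (A=1 B=7 C=3)
  7. pour(B -> C) -> (A=1 B=0 C=10)
  8. pour(A -> B) -> (A=0 B=1 C=10)
  9. pour(C -> A) -> (A=4 B=1 C=6)
Target reached → yes.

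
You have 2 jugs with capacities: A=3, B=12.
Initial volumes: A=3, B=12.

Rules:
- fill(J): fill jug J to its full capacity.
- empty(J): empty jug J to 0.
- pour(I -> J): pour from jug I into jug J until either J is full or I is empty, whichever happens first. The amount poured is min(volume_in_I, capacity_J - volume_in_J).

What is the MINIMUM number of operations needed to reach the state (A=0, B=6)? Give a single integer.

Answer: 4

Derivation:
BFS from (A=3, B=12). One shortest path:
  1. empty(B) -> (A=3 B=0)
  2. pour(A -> B) -> (A=0 B=3)
  3. fill(A) -> (A=3 B=3)
  4. pour(A -> B) -> (A=0 B=6)
Reached target in 4 moves.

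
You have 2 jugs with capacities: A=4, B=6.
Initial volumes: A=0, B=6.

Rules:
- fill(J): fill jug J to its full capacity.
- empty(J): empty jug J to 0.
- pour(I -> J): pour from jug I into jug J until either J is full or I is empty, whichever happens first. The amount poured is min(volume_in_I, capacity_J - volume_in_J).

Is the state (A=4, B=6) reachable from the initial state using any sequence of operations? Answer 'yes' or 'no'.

BFS from (A=0, B=6):
  1. fill(A) -> (A=4 B=6)
Target reached → yes.

Answer: yes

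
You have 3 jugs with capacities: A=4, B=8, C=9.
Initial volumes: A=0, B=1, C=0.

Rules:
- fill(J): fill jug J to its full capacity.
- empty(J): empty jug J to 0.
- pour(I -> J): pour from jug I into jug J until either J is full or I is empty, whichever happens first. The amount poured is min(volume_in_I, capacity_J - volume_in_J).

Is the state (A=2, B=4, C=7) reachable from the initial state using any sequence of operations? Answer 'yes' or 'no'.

Answer: no

Derivation:
BFS explored all 282 reachable states.
Reachable set includes: (0,0,0), (0,0,1), (0,0,2), (0,0,3), (0,0,4), (0,0,5), (0,0,6), (0,0,7), (0,0,8), (0,0,9), (0,1,0), (0,1,1) ...
Target (A=2, B=4, C=7) not in reachable set → no.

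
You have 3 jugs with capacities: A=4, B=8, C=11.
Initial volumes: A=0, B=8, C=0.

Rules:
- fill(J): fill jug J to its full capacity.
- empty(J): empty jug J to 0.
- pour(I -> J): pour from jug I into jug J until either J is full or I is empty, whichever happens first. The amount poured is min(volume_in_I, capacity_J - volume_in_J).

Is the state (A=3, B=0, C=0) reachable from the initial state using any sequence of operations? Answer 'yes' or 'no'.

BFS from (A=0, B=8, C=0):
  1. empty(B) -> (A=0 B=0 C=0)
  2. fill(C) -> (A=0 B=0 C=11)
  3. pour(C -> B) -> (A=0 B=8 C=3)
  4. empty(B) -> (A=0 B=0 C=3)
  5. pour(C -> A) -> (A=3 B=0 C=0)
Target reached → yes.

Answer: yes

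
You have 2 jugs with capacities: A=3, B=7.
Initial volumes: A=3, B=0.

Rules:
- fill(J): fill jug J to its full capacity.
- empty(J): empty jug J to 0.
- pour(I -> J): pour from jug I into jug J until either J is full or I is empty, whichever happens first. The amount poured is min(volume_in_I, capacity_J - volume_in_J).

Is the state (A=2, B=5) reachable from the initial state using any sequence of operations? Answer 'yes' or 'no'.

Answer: no

Derivation:
BFS explored all 20 reachable states.
Reachable set includes: (0,0), (0,1), (0,2), (0,3), (0,4), (0,5), (0,6), (0,7), (1,0), (1,7), (2,0), (2,7) ...
Target (A=2, B=5) not in reachable set → no.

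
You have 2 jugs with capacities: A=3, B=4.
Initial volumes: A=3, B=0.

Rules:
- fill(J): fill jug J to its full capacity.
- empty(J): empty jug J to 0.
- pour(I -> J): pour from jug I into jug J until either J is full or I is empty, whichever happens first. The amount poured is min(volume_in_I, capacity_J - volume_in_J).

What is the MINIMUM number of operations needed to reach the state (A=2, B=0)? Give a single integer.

BFS from (A=3, B=0). One shortest path:
  1. pour(A -> B) -> (A=0 B=3)
  2. fill(A) -> (A=3 B=3)
  3. pour(A -> B) -> (A=2 B=4)
  4. empty(B) -> (A=2 B=0)
Reached target in 4 moves.

Answer: 4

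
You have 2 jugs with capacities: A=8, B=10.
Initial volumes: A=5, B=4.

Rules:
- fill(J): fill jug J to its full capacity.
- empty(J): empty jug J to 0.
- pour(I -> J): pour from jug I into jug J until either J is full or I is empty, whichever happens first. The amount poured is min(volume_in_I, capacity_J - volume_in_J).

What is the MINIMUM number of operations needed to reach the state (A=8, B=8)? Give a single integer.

BFS from (A=5, B=4). One shortest path:
  1. fill(A) -> (A=8 B=4)
  2. empty(B) -> (A=8 B=0)
  3. pour(A -> B) -> (A=0 B=8)
  4. fill(A) -> (A=8 B=8)
Reached target in 4 moves.

Answer: 4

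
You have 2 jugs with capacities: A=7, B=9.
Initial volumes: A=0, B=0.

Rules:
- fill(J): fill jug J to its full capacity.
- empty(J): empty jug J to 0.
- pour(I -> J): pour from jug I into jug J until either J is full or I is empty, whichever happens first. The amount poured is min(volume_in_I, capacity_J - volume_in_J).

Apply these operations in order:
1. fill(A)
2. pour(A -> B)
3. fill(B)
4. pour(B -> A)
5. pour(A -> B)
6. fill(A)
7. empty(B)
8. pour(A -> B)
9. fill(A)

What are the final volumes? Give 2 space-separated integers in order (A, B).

Answer: 7 7

Derivation:
Step 1: fill(A) -> (A=7 B=0)
Step 2: pour(A -> B) -> (A=0 B=7)
Step 3: fill(B) -> (A=0 B=9)
Step 4: pour(B -> A) -> (A=7 B=2)
Step 5: pour(A -> B) -> (A=0 B=9)
Step 6: fill(A) -> (A=7 B=9)
Step 7: empty(B) -> (A=7 B=0)
Step 8: pour(A -> B) -> (A=0 B=7)
Step 9: fill(A) -> (A=7 B=7)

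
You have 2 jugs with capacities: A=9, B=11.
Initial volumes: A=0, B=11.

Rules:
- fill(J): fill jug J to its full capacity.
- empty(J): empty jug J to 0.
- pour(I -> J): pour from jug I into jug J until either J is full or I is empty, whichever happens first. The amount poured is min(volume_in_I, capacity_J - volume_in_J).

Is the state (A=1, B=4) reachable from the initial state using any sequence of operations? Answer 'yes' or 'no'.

BFS explored all 40 reachable states.
Reachable set includes: (0,0), (0,1), (0,2), (0,3), (0,4), (0,5), (0,6), (0,7), (0,8), (0,9), (0,10), (0,11) ...
Target (A=1, B=4) not in reachable set → no.

Answer: no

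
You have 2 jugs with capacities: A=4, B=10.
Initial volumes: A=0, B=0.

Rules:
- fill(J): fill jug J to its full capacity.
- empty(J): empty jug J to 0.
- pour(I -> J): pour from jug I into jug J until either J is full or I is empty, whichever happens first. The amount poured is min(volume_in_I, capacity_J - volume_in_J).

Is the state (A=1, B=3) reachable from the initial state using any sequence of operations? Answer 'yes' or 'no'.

Answer: no

Derivation:
BFS explored all 14 reachable states.
Reachable set includes: (0,0), (0,2), (0,4), (0,6), (0,8), (0,10), (2,0), (2,10), (4,0), (4,2), (4,4), (4,6) ...
Target (A=1, B=3) not in reachable set → no.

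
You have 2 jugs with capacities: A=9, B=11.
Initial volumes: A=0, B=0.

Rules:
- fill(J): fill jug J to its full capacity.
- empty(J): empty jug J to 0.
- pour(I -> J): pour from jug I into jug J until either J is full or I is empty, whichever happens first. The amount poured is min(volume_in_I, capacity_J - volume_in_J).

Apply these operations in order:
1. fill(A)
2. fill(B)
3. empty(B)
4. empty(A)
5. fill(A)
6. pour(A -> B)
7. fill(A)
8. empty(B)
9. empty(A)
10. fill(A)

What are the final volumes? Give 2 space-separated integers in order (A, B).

Step 1: fill(A) -> (A=9 B=0)
Step 2: fill(B) -> (A=9 B=11)
Step 3: empty(B) -> (A=9 B=0)
Step 4: empty(A) -> (A=0 B=0)
Step 5: fill(A) -> (A=9 B=0)
Step 6: pour(A -> B) -> (A=0 B=9)
Step 7: fill(A) -> (A=9 B=9)
Step 8: empty(B) -> (A=9 B=0)
Step 9: empty(A) -> (A=0 B=0)
Step 10: fill(A) -> (A=9 B=0)

Answer: 9 0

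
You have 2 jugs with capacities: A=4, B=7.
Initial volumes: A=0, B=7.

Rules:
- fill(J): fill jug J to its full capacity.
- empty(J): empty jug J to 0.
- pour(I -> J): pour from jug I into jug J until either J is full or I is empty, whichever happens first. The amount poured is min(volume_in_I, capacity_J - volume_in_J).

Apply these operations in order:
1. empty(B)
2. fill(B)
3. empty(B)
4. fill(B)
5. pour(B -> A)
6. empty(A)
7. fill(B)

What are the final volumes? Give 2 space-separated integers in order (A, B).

Step 1: empty(B) -> (A=0 B=0)
Step 2: fill(B) -> (A=0 B=7)
Step 3: empty(B) -> (A=0 B=0)
Step 4: fill(B) -> (A=0 B=7)
Step 5: pour(B -> A) -> (A=4 B=3)
Step 6: empty(A) -> (A=0 B=3)
Step 7: fill(B) -> (A=0 B=7)

Answer: 0 7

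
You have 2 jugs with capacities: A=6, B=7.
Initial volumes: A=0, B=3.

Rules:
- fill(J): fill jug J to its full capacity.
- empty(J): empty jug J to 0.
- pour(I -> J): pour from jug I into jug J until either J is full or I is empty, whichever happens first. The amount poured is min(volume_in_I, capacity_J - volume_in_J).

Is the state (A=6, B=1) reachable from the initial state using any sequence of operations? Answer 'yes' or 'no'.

BFS from (A=0, B=3):
  1. fill(B) -> (A=0 B=7)
  2. pour(B -> A) -> (A=6 B=1)
Target reached → yes.

Answer: yes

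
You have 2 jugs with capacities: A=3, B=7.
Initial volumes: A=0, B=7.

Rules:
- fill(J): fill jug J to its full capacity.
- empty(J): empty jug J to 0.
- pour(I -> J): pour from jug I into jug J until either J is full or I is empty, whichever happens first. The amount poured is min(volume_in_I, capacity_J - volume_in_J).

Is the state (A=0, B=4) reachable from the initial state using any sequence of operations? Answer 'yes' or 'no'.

Answer: yes

Derivation:
BFS from (A=0, B=7):
  1. pour(B -> A) -> (A=3 B=4)
  2. empty(A) -> (A=0 B=4)
Target reached → yes.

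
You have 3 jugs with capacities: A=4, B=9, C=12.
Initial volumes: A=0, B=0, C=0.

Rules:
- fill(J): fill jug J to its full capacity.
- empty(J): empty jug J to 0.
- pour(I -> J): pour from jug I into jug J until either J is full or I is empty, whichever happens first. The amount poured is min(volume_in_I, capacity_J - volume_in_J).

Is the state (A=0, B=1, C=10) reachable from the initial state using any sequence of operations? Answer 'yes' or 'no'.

BFS from (A=0, B=0, C=0):
  1. fill(C) -> (A=0 B=0 C=12)
  2. pour(C -> B) -> (A=0 B=9 C=3)
  3. empty(B) -> (A=0 B=0 C=3)
  4. pour(C -> B) -> (A=0 B=3 C=0)
  5. fill(C) -> (A=0 B=3 C=12)
  6. pour(C -> B) -> (A=0 B=9 C=6)
  7. pour(B -> A) -> (A=4 B=5 C=6)
  8. empty(A) -> (A=0 B=5 C=6)
  9. pour(B -> A) -> (A=4 B=1 C=6)
  10. pour(A -> C) -> (A=0 B=1 C=10)
Target reached → yes.

Answer: yes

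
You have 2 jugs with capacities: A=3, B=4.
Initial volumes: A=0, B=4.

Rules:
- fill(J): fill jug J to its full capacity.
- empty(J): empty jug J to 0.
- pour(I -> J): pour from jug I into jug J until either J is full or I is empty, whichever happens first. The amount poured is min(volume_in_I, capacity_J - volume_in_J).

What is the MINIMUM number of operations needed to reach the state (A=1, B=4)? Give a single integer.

Answer: 4

Derivation:
BFS from (A=0, B=4). One shortest path:
  1. pour(B -> A) -> (A=3 B=1)
  2. empty(A) -> (A=0 B=1)
  3. pour(B -> A) -> (A=1 B=0)
  4. fill(B) -> (A=1 B=4)
Reached target in 4 moves.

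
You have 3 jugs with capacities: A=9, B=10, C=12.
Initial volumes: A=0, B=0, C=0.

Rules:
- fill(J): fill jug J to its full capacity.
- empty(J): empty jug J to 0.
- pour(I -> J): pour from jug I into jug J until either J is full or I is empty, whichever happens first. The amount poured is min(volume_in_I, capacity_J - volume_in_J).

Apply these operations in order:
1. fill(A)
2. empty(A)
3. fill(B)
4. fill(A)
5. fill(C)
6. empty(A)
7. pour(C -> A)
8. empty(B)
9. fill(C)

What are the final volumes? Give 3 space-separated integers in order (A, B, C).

Answer: 9 0 12

Derivation:
Step 1: fill(A) -> (A=9 B=0 C=0)
Step 2: empty(A) -> (A=0 B=0 C=0)
Step 3: fill(B) -> (A=0 B=10 C=0)
Step 4: fill(A) -> (A=9 B=10 C=0)
Step 5: fill(C) -> (A=9 B=10 C=12)
Step 6: empty(A) -> (A=0 B=10 C=12)
Step 7: pour(C -> A) -> (A=9 B=10 C=3)
Step 8: empty(B) -> (A=9 B=0 C=3)
Step 9: fill(C) -> (A=9 B=0 C=12)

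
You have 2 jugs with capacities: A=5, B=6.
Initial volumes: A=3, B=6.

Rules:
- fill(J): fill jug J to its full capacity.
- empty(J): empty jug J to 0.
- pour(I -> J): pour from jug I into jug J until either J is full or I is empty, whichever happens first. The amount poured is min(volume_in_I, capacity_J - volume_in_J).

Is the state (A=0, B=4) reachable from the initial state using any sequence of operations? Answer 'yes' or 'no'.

Answer: yes

Derivation:
BFS from (A=3, B=6):
  1. pour(B -> A) -> (A=5 B=4)
  2. empty(A) -> (A=0 B=4)
Target reached → yes.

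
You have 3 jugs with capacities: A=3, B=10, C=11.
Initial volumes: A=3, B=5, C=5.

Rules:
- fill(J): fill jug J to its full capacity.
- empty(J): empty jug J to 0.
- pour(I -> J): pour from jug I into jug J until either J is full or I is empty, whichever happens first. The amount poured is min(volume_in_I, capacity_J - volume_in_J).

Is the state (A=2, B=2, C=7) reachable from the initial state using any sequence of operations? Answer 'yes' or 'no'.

Answer: no

Derivation:
BFS explored all 348 reachable states.
Reachable set includes: (0,0,0), (0,0,1), (0,0,2), (0,0,3), (0,0,4), (0,0,5), (0,0,6), (0,0,7), (0,0,8), (0,0,9), (0,0,10), (0,0,11) ...
Target (A=2, B=2, C=7) not in reachable set → no.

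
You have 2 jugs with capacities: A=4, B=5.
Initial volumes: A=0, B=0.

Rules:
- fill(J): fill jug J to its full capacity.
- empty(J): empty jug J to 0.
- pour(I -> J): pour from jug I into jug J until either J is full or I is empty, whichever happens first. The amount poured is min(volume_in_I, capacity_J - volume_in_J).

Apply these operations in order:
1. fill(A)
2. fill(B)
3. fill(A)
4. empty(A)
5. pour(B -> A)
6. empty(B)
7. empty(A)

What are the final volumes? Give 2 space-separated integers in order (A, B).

Step 1: fill(A) -> (A=4 B=0)
Step 2: fill(B) -> (A=4 B=5)
Step 3: fill(A) -> (A=4 B=5)
Step 4: empty(A) -> (A=0 B=5)
Step 5: pour(B -> A) -> (A=4 B=1)
Step 6: empty(B) -> (A=4 B=0)
Step 7: empty(A) -> (A=0 B=0)

Answer: 0 0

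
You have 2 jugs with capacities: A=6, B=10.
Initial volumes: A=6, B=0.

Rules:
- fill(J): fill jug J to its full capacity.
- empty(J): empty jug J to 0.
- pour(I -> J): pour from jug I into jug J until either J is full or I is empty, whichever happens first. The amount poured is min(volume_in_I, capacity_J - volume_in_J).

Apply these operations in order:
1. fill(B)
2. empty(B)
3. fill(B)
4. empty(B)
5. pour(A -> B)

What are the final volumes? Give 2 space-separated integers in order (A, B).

Step 1: fill(B) -> (A=6 B=10)
Step 2: empty(B) -> (A=6 B=0)
Step 3: fill(B) -> (A=6 B=10)
Step 4: empty(B) -> (A=6 B=0)
Step 5: pour(A -> B) -> (A=0 B=6)

Answer: 0 6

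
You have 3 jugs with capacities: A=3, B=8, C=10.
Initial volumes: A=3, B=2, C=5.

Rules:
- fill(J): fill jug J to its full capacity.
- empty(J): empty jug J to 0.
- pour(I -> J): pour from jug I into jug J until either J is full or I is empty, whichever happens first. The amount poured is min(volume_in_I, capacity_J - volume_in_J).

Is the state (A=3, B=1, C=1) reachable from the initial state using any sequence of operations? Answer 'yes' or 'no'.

BFS from (A=3, B=2, C=5):
  1. pour(A -> C) -> (A=0 B=2 C=8)
  2. fill(A) -> (A=3 B=2 C=8)
  3. pour(A -> C) -> (A=1 B=2 C=10)
  4. pour(C -> B) -> (A=1 B=8 C=4)
  5. empty(B) -> (A=1 B=0 C=4)
  6. pour(A -> B) -> (A=0 B=1 C=4)
  7. pour(C -> A) -> (A=3 B=1 C=1)
Target reached → yes.

Answer: yes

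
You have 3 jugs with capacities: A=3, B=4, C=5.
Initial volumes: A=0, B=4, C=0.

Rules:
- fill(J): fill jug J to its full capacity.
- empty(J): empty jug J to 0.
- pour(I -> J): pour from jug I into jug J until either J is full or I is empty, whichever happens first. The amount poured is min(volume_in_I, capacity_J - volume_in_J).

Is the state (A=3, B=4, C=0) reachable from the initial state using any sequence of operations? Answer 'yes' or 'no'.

BFS from (A=0, B=4, C=0):
  1. fill(A) -> (A=3 B=4 C=0)
Target reached → yes.

Answer: yes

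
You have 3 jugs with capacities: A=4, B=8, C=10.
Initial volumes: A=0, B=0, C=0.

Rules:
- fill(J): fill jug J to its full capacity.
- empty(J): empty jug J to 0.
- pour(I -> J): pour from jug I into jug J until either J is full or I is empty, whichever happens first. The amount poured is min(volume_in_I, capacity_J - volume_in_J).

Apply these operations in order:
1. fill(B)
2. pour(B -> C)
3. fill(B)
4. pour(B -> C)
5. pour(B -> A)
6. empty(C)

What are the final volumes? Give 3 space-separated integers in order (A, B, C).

Step 1: fill(B) -> (A=0 B=8 C=0)
Step 2: pour(B -> C) -> (A=0 B=0 C=8)
Step 3: fill(B) -> (A=0 B=8 C=8)
Step 4: pour(B -> C) -> (A=0 B=6 C=10)
Step 5: pour(B -> A) -> (A=4 B=2 C=10)
Step 6: empty(C) -> (A=4 B=2 C=0)

Answer: 4 2 0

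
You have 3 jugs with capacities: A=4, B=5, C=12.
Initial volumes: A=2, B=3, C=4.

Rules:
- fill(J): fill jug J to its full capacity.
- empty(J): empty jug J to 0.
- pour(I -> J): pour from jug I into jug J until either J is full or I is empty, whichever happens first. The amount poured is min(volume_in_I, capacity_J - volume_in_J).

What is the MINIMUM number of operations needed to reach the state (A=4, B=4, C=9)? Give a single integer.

BFS from (A=2, B=3, C=4). One shortest path:
  1. fill(A) -> (A=4 B=3 C=4)
  2. fill(B) -> (A=4 B=5 C=4)
  3. pour(B -> C) -> (A=4 B=0 C=9)
  4. pour(A -> B) -> (A=0 B=4 C=9)
  5. fill(A) -> (A=4 B=4 C=9)
Reached target in 5 moves.

Answer: 5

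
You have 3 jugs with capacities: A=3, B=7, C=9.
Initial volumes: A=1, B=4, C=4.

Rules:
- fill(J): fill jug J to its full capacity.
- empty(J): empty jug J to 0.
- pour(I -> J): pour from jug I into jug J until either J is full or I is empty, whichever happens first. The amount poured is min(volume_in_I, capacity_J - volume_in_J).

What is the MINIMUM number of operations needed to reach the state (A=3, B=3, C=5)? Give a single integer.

BFS from (A=1, B=4, C=4). One shortest path:
  1. fill(A) -> (A=3 B=4 C=4)
  2. pour(B -> C) -> (A=3 B=0 C=8)
  3. pour(A -> B) -> (A=0 B=3 C=8)
  4. pour(C -> A) -> (A=3 B=3 C=5)
Reached target in 4 moves.

Answer: 4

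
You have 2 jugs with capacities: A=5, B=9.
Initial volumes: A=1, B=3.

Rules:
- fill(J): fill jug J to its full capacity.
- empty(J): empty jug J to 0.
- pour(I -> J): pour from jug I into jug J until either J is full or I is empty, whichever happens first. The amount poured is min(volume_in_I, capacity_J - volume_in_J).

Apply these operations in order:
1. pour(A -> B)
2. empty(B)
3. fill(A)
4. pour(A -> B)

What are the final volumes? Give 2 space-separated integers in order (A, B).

Answer: 0 5

Derivation:
Step 1: pour(A -> B) -> (A=0 B=4)
Step 2: empty(B) -> (A=0 B=0)
Step 3: fill(A) -> (A=5 B=0)
Step 4: pour(A -> B) -> (A=0 B=5)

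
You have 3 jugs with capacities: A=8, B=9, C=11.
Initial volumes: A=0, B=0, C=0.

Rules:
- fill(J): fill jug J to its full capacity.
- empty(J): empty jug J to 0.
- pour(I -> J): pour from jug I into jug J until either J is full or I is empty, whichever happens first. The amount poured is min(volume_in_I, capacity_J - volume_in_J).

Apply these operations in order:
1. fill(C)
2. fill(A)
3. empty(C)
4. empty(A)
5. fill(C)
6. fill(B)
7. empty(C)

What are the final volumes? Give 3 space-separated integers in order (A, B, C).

Step 1: fill(C) -> (A=0 B=0 C=11)
Step 2: fill(A) -> (A=8 B=0 C=11)
Step 3: empty(C) -> (A=8 B=0 C=0)
Step 4: empty(A) -> (A=0 B=0 C=0)
Step 5: fill(C) -> (A=0 B=0 C=11)
Step 6: fill(B) -> (A=0 B=9 C=11)
Step 7: empty(C) -> (A=0 B=9 C=0)

Answer: 0 9 0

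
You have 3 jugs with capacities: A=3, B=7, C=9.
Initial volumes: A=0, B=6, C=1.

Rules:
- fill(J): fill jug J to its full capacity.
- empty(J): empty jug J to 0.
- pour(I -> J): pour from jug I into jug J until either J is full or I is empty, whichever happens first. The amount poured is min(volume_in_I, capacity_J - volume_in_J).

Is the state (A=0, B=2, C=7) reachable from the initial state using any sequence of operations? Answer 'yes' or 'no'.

BFS from (A=0, B=6, C=1):
  1. fill(A) -> (A=3 B=6 C=1)
  2. empty(C) -> (A=3 B=6 C=0)
  3. pour(A -> B) -> (A=2 B=7 C=0)
  4. pour(B -> C) -> (A=2 B=0 C=7)
  5. pour(A -> B) -> (A=0 B=2 C=7)
Target reached → yes.

Answer: yes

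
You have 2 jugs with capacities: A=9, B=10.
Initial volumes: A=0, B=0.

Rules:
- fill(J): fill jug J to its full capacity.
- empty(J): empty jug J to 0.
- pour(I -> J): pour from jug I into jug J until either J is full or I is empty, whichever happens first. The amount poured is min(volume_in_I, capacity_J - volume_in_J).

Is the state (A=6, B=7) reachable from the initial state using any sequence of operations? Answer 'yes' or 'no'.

BFS explored all 38 reachable states.
Reachable set includes: (0,0), (0,1), (0,2), (0,3), (0,4), (0,5), (0,6), (0,7), (0,8), (0,9), (0,10), (1,0) ...
Target (A=6, B=7) not in reachable set → no.

Answer: no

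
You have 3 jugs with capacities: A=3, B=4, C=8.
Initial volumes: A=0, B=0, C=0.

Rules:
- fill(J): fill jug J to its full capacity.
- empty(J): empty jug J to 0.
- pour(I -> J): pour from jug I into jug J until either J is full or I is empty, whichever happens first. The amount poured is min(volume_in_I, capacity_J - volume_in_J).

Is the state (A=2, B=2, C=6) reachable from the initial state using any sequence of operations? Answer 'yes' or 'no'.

Answer: no

Derivation:
BFS explored all 138 reachable states.
Reachable set includes: (0,0,0), (0,0,1), (0,0,2), (0,0,3), (0,0,4), (0,0,5), (0,0,6), (0,0,7), (0,0,8), (0,1,0), (0,1,1), (0,1,2) ...
Target (A=2, B=2, C=6) not in reachable set → no.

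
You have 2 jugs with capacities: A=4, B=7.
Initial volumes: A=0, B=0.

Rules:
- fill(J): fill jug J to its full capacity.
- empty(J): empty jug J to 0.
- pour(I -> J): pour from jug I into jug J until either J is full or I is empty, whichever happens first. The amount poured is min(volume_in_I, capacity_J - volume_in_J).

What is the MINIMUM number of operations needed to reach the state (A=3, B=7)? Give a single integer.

Answer: 5

Derivation:
BFS from (A=0, B=0). One shortest path:
  1. fill(B) -> (A=0 B=7)
  2. pour(B -> A) -> (A=4 B=3)
  3. empty(A) -> (A=0 B=3)
  4. pour(B -> A) -> (A=3 B=0)
  5. fill(B) -> (A=3 B=7)
Reached target in 5 moves.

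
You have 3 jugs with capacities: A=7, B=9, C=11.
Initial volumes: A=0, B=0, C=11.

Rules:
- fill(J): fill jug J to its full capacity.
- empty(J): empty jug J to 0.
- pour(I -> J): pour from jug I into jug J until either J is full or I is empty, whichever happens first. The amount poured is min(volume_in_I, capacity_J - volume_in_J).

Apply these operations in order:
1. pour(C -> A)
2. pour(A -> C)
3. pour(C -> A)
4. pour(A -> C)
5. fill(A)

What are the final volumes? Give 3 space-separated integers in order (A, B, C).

Answer: 7 0 11

Derivation:
Step 1: pour(C -> A) -> (A=7 B=0 C=4)
Step 2: pour(A -> C) -> (A=0 B=0 C=11)
Step 3: pour(C -> A) -> (A=7 B=0 C=4)
Step 4: pour(A -> C) -> (A=0 B=0 C=11)
Step 5: fill(A) -> (A=7 B=0 C=11)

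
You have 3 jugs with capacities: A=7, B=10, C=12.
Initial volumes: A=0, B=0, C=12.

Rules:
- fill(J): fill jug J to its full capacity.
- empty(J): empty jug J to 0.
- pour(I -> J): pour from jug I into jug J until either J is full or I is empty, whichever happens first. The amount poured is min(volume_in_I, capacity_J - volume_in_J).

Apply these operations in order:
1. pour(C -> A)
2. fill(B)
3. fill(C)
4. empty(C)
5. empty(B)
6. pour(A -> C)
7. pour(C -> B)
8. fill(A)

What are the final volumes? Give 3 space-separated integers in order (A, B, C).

Answer: 7 7 0

Derivation:
Step 1: pour(C -> A) -> (A=7 B=0 C=5)
Step 2: fill(B) -> (A=7 B=10 C=5)
Step 3: fill(C) -> (A=7 B=10 C=12)
Step 4: empty(C) -> (A=7 B=10 C=0)
Step 5: empty(B) -> (A=7 B=0 C=0)
Step 6: pour(A -> C) -> (A=0 B=0 C=7)
Step 7: pour(C -> B) -> (A=0 B=7 C=0)
Step 8: fill(A) -> (A=7 B=7 C=0)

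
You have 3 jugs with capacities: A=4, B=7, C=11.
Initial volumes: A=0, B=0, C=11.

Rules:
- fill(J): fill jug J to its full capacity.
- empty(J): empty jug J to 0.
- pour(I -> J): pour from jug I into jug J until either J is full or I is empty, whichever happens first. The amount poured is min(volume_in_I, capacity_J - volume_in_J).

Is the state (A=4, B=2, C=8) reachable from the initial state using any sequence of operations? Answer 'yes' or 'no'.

BFS from (A=0, B=0, C=11):
  1. fill(B) -> (A=0 B=7 C=11)
  2. pour(B -> A) -> (A=4 B=3 C=11)
  3. empty(A) -> (A=0 B=3 C=11)
  4. pour(B -> A) -> (A=3 B=0 C=11)
  5. pour(C -> B) -> (A=3 B=7 C=4)
  6. pour(B -> A) -> (A=4 B=6 C=4)
  7. pour(A -> C) -> (A=0 B=6 C=8)
  8. pour(B -> A) -> (A=4 B=2 C=8)
Target reached → yes.

Answer: yes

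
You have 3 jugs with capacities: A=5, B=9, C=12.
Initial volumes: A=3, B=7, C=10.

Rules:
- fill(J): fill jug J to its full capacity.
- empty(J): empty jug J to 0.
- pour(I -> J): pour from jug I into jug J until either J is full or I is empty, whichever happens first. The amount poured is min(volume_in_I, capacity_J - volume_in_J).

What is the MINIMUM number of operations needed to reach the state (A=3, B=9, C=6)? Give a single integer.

Answer: 5

Derivation:
BFS from (A=3, B=7, C=10). One shortest path:
  1. empty(B) -> (A=3 B=0 C=10)
  2. pour(A -> B) -> (A=0 B=3 C=10)
  3. fill(A) -> (A=5 B=3 C=10)
  4. pour(A -> C) -> (A=3 B=3 C=12)
  5. pour(C -> B) -> (A=3 B=9 C=6)
Reached target in 5 moves.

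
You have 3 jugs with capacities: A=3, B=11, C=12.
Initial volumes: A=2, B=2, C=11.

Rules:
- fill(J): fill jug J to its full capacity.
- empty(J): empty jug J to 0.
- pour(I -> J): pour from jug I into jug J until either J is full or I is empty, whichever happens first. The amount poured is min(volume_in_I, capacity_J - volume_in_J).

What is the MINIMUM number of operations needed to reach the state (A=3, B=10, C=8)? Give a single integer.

Answer: 4

Derivation:
BFS from (A=2, B=2, C=11). One shortest path:
  1. fill(B) -> (A=2 B=11 C=11)
  2. pour(B -> A) -> (A=3 B=10 C=11)
  3. empty(A) -> (A=0 B=10 C=11)
  4. pour(C -> A) -> (A=3 B=10 C=8)
Reached target in 4 moves.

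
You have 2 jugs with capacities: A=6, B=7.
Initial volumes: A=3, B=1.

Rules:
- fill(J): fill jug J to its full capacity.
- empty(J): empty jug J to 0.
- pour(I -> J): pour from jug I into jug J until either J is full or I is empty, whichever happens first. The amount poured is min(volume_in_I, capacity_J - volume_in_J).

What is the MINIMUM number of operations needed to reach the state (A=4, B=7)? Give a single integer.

BFS from (A=3, B=1). One shortest path:
  1. pour(B -> A) -> (A=4 B=0)
  2. fill(B) -> (A=4 B=7)
Reached target in 2 moves.

Answer: 2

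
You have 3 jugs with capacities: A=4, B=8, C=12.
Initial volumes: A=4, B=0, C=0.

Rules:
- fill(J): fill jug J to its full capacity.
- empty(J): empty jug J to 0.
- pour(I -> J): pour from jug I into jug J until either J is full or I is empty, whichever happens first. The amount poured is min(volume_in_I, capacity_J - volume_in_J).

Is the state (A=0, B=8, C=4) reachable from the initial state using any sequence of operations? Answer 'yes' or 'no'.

Answer: yes

Derivation:
BFS from (A=4, B=0, C=0):
  1. fill(B) -> (A=4 B=8 C=0)
  2. pour(A -> C) -> (A=0 B=8 C=4)
Target reached → yes.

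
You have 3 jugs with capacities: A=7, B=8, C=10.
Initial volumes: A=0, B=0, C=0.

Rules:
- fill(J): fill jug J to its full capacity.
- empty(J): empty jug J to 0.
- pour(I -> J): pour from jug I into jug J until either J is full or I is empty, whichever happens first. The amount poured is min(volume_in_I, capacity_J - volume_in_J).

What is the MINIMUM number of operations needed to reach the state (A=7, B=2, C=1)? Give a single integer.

Answer: 6

Derivation:
BFS from (A=0, B=0, C=0). One shortest path:
  1. fill(C) -> (A=0 B=0 C=10)
  2. pour(C -> B) -> (A=0 B=8 C=2)
  3. pour(C -> A) -> (A=2 B=8 C=0)
  4. pour(B -> C) -> (A=2 B=0 C=8)
  5. pour(A -> B) -> (A=0 B=2 C=8)
  6. pour(C -> A) -> (A=7 B=2 C=1)
Reached target in 6 moves.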